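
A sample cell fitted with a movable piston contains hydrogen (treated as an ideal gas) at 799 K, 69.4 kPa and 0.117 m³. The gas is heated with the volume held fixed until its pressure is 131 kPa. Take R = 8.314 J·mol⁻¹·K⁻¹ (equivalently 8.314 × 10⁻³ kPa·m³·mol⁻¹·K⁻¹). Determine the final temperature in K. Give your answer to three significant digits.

V constant ⇒ P ∝ T: V₂ = V₁; T₂ = T₁·(P₂/P₁) = 1508 K.

T₂ ≈ 1.51e+03 K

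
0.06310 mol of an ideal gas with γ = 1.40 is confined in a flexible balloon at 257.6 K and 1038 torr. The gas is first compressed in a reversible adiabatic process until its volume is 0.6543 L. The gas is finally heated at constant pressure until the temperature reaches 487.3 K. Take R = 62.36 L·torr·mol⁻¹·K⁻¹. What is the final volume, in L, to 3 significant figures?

V₃ ≈ 1.05 L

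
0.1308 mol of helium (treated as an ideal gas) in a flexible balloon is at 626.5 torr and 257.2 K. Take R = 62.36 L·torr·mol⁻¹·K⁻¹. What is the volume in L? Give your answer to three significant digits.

V ≈ 3.35 L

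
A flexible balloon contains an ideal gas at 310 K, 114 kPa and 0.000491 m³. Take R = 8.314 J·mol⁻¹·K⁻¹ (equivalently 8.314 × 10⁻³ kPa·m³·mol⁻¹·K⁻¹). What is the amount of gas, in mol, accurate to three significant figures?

n ≈ 0.0217 mol

PV = nRT ⇒ n = PV/(RT) = (114 × 0.000491) / (8.314 × 10⁻³ × 310)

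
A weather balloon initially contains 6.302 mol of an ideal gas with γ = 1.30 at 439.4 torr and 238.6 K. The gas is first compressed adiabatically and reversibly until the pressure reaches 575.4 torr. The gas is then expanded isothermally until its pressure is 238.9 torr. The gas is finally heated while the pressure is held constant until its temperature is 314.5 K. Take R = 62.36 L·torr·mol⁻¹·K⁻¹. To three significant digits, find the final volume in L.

V₄ ≈ 517 L

From PV = nRT: V₁ = nRT₁/P₁ = 213.4 L.
Reversible adiabatic, γ = 1.30: T₂ = T₁·(P₂/P₁)^((γ−1)/γ) = 253.9 K; V₂ = V₁·(P₁/P₂)^(1/γ) = 173.4 L.
T constant ⇒ Boyle's law P V = const: T₃ = T₂; V₃ = V₂·(P₂/P₃) = 417.7 L.
Isobaric, so V/T is constant: P₄ = P₃; V₄ = V₃·(T₄/T₃) = 517.4 L.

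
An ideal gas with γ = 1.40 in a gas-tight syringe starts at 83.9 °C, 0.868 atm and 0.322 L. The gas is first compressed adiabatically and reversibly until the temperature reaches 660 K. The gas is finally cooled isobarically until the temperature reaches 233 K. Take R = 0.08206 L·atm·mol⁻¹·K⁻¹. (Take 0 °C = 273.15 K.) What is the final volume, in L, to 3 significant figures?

V₃ ≈ 0.0245 L

Convert: T₁ = 357.0 K.
Adiabatic (γ = 1.40), T V^(γ−1) and P V^γ constant: P₂ = P₁·(T₂/T₁)^(γ/(γ−1)) = 7.454 atm; V₂ = V₁·(T₁/T₂)^(1/(γ−1)) = 0.06931 L.
P constant ⇒ V ∝ T: P₃ = P₂; V₃ = V₂·(T₃/T₂) = 0.02447 L.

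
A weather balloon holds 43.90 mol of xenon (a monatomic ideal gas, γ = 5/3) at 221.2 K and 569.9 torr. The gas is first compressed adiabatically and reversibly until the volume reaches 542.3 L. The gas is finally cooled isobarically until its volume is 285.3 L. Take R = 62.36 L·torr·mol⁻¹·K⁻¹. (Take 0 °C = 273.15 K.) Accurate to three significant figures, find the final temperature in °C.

T₃ ≈ -90.9 °C

From PV = nRT: V₁ = nRT₁/P₁ = 1063 L.
Reversible adiabatic, γ = 5/3: T₂ = T₁·(V₁/V₂)^(γ−1) = 346.4 K; P₂ = P₁·(V₁/V₂)^γ = 1748 torr.
P constant ⇒ V ∝ T: P₃ = P₂; T₃ = T₂·(V₃/V₂) = 182.2 K.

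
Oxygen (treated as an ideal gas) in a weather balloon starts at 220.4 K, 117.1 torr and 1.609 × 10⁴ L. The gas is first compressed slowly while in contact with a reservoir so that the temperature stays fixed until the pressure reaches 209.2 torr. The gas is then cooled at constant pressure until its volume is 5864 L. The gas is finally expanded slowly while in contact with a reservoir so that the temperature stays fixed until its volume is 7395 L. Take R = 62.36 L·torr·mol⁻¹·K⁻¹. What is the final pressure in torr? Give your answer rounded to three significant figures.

Isothermal, so P V is constant: T₂ = T₁; V₂ = V₁·(P₁/P₂) = 9006 L.
Isobaric, so V/T is constant: P₃ = P₂; T₃ = T₂·(V₃/V₂) = 143.5 K.
Isothermal, so P V is constant: T₄ = T₃; P₄ = P₃·(V₃/V₄) = 165.9 torr.

P₄ ≈ 166 torr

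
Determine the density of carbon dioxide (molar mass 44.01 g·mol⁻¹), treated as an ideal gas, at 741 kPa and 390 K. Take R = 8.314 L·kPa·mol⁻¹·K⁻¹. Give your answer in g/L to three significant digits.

ρ = PM/(RT) = (741 × 44.01) / (8.314 × 390.0)

ρ ≈ 10.1 g/L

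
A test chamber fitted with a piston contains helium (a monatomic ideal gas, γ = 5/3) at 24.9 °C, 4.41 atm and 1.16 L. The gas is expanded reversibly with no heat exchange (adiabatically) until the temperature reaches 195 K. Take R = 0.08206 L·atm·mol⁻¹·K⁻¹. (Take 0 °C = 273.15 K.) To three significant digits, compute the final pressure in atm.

P₂ ≈ 1.53 atm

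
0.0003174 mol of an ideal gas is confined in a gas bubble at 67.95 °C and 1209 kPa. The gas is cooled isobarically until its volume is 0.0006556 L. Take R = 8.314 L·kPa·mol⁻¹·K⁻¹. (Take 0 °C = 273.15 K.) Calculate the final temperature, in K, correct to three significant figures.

Convert: T₁ = 341.1 K.
From PV = nRT: V₁ = nRT₁/P₁ = 0.0007445 L.
Isobaric, so V/T is constant: P₂ = P₁; T₂ = T₁·(V₂/V₁) = 300.4 K.

T₂ ≈ 300 K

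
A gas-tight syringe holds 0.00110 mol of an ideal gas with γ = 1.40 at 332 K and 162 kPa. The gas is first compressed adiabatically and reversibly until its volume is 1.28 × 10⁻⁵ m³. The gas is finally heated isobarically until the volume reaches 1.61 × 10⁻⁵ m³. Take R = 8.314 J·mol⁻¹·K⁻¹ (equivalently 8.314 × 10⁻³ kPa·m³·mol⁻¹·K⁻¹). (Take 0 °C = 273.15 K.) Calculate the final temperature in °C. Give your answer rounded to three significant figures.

T₃ ≈ 213 °C

From PV = nRT: V₁ = nRT₁/P₁ = 1.874e-05 m³.
Adiabatic (γ = 1.40), T V^(γ−1) and P V^γ constant: T₂ = T₁·(V₁/V₂)^(γ−1) = 386.7 K; P₂ = P₁·(V₁/V₂)^γ = 276.3 kPa.
P constant ⇒ V ∝ T: P₃ = P₂; T₃ = T₂·(V₃/V₂) = 486.4 K.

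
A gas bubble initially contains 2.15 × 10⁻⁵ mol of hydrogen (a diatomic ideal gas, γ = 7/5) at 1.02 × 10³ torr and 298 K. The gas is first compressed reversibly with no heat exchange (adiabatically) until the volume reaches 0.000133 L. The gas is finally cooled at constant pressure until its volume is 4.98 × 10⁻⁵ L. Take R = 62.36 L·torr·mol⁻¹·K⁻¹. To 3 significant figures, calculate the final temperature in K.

From PV = nRT: V₁ = nRT₁/P₁ = 0.0003917 L.
Adiabatic (γ = 7/5), T V^(γ−1) and P V^γ constant: T₂ = T₁·(V₁/V₂)^(γ−1) = 459.0 K; P₂ = P₁·(V₁/V₂)^γ = 4628 torr.
Isobaric, so V/T is constant: P₃ = P₂; T₃ = T₂·(V₃/V₂) = 171.9 K.

T₃ ≈ 172 K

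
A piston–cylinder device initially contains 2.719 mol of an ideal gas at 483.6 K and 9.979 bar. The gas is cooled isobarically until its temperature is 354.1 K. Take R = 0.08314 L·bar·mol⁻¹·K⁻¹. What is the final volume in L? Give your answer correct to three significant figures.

V₂ ≈ 8.02 L

From PV = nRT: V₁ = nRT₁/P₁ = 10.96 L.
Isobaric, so V/T is constant: P₂ = P₁; V₂ = V₁·(T₂/T₁) = 8.022 L.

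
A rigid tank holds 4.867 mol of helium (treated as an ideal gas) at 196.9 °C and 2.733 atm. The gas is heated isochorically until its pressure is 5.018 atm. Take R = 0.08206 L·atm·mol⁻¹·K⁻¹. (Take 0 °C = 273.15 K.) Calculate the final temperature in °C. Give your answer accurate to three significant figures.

Convert: T₁ = 470.0 K.
From PV = nRT: V₁ = nRT₁/P₁ = 68.69 L.
Isochoric, so P/T is constant: V₂ = V₁; T₂ = T₁·(P₂/P₁) = 863.0 K.

T₂ ≈ 590 °C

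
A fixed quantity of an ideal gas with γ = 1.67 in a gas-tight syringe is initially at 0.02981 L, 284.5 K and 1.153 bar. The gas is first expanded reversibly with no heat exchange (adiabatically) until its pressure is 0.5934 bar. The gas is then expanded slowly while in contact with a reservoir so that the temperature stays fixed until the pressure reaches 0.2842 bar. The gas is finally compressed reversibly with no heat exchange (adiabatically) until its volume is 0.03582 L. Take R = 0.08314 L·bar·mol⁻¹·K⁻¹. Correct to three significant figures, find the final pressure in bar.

P₄ ≈ 1.39 bar

Reversible adiabatic, γ = 1.67: T₂ = T₁·(P₂/P₁)^((γ−1)/γ) = 217.9 K; V₂ = V₁·(P₁/P₂)^(1/γ) = 0.04437 L.
Isothermal, so P V is constant: T₃ = T₂; V₃ = V₂·(P₂/P₃) = 0.09265 L.
Reversible adiabatic, γ = 1.67: T₄ = T₃·(V₃/V₄)^(γ−1) = 412.0 K; P₄ = P₃·(V₃/V₄)^γ = 1.389 bar.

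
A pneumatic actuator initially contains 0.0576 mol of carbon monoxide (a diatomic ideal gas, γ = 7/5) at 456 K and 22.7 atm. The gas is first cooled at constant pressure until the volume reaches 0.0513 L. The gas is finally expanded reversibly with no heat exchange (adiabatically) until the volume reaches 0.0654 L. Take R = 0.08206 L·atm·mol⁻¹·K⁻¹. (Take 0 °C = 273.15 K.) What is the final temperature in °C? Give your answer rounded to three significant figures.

T₃ ≈ -49.6 °C

From PV = nRT: V₁ = nRT₁/P₁ = 0.09495 L.
Isobaric, so V/T is constant: P₂ = P₁; T₂ = T₁·(V₂/V₁) = 246.4 K.
Adiabatic (γ = 7/5), T V^(γ−1) and P V^γ constant: T₃ = T₂·(V₂/V₃)^(γ−1) = 223.6 K; P₃ = P₂·(V₂/V₃)^γ = 16.16 atm.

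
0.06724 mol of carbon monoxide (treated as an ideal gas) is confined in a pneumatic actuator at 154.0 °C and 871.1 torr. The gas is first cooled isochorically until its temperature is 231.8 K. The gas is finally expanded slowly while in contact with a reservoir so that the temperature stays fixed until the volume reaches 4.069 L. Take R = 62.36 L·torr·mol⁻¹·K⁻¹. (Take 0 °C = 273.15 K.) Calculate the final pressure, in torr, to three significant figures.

Convert: T₁ = 427.1 K.
From PV = nRT: V₁ = nRT₁/P₁ = 2.056 L.
V constant ⇒ P ∝ T: V₂ = V₁; P₂ = P₁·(T₂/T₁) = 472.7 torr.
T constant ⇒ Boyle's law P V = const: T₃ = T₂; P₃ = P₂·(V₂/V₃) = 238.9 torr.

P₃ ≈ 239 torr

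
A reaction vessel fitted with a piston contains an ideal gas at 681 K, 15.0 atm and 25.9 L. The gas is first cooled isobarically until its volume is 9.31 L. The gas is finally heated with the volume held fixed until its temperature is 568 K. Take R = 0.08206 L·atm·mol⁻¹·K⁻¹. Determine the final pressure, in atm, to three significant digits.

P constant ⇒ V ∝ T: P₂ = P₁; T₂ = T₁·(V₂/V₁) = 244.8 K.
V constant ⇒ P ∝ T: V₃ = V₂; P₃ = P₂·(T₃/T₂) = 34.81 atm.

P₃ ≈ 34.8 atm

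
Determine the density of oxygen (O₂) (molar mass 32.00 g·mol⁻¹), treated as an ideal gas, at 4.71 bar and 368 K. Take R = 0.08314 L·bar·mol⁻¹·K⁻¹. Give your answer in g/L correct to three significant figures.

ρ ≈ 4.93 g/L

ρ = PM/(RT) = (4.71 × 32.00) / (0.08314 × 368.0)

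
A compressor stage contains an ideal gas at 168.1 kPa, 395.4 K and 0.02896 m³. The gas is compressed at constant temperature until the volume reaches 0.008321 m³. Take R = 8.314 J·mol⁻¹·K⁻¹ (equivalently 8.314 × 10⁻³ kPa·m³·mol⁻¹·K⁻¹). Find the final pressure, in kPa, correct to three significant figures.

P₂ ≈ 585 kPa

Isothermal, so P V is constant: T₂ = T₁; P₂ = P₁·(V₁/V₂) = 585.0 kPa.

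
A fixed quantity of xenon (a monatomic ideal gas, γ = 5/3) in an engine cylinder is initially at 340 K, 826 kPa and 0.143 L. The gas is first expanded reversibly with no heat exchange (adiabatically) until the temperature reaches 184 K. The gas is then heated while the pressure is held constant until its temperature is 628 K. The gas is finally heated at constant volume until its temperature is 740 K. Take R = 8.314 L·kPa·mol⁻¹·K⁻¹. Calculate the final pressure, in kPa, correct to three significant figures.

P₄ ≈ 210 kPa

Reversible adiabatic, γ = 5/3: P₂ = P₁·(T₂/T₁)^(γ/(γ−1)) = 178.0 kPa; V₂ = V₁·(T₁/T₂)^(1/(γ−1)) = 0.3592 L.
P constant ⇒ V ∝ T: P₃ = P₂; V₃ = V₂·(T₃/T₂) = 1.226 L.
V constant ⇒ P ∝ T: V₄ = V₃; P₄ = P₃·(T₄/T₃) = 209.7 kPa.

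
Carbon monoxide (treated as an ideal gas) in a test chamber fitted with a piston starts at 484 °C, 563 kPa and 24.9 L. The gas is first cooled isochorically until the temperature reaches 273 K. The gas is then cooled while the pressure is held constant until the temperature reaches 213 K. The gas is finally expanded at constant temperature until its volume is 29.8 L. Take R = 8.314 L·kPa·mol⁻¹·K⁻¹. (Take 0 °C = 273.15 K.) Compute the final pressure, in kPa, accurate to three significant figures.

Convert: T₁ = 757.1 K.
Isochoric, so P/T is constant: V₂ = V₁; P₂ = P₁·(T₂/T₁) = 203.0 kPa.
P constant ⇒ V ∝ T: P₃ = P₂; V₃ = V₂·(T₃/T₂) = 19.43 L.
Isothermal, so P V is constant: T₄ = T₃; P₄ = P₃·(V₃/V₄) = 132.3 kPa.

P₄ ≈ 132 kPa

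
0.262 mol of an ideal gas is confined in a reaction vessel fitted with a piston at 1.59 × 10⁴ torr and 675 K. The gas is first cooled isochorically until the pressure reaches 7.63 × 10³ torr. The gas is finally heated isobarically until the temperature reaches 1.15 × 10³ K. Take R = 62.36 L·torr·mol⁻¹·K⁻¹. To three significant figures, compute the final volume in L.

From PV = nRT: V₁ = nRT₁/P₁ = 0.6936 L.
V constant ⇒ P ∝ T: V₂ = V₁; T₂ = T₁·(P₂/P₁) = 323.9 K.
Isobaric, so V/T is constant: P₃ = P₂; V₃ = V₂·(T₃/T₂) = 2.463 L.

V₃ ≈ 2.46 L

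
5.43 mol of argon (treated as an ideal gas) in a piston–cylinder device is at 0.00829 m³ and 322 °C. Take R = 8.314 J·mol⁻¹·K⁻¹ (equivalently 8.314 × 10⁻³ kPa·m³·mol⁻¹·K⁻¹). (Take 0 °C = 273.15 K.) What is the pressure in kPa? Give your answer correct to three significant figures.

P ≈ 3.24e+03 kPa

Convert: T = 595.15 K.
PV = nRT ⇒ P = nRT/V = (5.43 × 8.314 × 10⁻³ × 595.15) / 0.00829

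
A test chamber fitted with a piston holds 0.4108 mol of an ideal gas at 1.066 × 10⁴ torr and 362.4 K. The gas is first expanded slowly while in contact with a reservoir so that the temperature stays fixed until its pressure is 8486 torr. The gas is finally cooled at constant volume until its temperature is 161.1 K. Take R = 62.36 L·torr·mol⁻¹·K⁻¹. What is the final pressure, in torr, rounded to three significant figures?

From PV = nRT: V₁ = nRT₁/P₁ = 0.8709 L.
T constant ⇒ Boyle's law P V = const: T₂ = T₁; V₂ = V₁·(P₁/P₂) = 1.094 L.
V constant ⇒ P ∝ T: V₃ = V₂; P₃ = P₂·(T₃/T₂) = 3772 torr.

P₃ ≈ 3.77e+03 torr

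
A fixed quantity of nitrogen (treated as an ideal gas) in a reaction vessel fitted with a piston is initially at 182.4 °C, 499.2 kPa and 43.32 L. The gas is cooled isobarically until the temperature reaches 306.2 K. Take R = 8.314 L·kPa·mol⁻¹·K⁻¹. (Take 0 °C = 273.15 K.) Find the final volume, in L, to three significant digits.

V₂ ≈ 29.1 L

Convert: T₁ = 455.5 K.
P constant ⇒ V ∝ T: P₂ = P₁; V₂ = V₁·(T₂/T₁) = 29.12 L.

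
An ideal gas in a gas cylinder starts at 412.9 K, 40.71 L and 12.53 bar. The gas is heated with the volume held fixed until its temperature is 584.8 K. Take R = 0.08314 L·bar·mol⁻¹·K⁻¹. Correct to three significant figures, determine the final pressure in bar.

P₂ ≈ 17.7 bar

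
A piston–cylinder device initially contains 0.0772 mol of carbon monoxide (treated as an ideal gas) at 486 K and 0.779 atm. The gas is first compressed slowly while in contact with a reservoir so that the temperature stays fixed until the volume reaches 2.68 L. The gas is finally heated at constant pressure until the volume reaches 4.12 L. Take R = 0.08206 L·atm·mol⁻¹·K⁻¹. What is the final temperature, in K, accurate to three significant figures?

T₃ ≈ 747 K

From PV = nRT: V₁ = nRT₁/P₁ = 3.952 L.
T constant ⇒ Boyle's law P V = const: T₂ = T₁; P₂ = P₁·(V₁/V₂) = 1.149 atm.
P constant ⇒ V ∝ T: P₃ = P₂; T₃ = T₂·(V₃/V₂) = 747.1 K.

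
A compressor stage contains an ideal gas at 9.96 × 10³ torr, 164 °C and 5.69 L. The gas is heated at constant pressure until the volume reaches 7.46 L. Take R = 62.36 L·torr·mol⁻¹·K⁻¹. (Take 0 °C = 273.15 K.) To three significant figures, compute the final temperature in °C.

Convert: T₁ = 437.1 K.
Isobaric, so V/T is constant: P₂ = P₁; T₂ = T₁·(V₂/V₁) = 573.1 K.

T₂ ≈ 300 °C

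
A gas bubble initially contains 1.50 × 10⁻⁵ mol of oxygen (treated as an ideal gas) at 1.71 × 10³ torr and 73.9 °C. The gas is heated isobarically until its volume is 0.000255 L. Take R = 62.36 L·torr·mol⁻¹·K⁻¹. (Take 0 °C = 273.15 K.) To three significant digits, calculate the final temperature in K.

T₂ ≈ 466 K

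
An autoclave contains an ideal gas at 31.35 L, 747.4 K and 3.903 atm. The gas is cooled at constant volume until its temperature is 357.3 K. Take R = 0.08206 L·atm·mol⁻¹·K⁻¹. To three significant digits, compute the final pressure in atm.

V constant ⇒ P ∝ T: V₂ = V₁; P₂ = P₁·(T₂/T₁) = 1.866 atm.

P₂ ≈ 1.87 atm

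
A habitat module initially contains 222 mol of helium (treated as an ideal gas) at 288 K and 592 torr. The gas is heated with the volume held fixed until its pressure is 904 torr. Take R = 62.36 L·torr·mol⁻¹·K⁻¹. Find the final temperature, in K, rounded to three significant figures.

T₂ ≈ 440 K

From PV = nRT: V₁ = nRT₁/P₁ = 6735 L.
V constant ⇒ P ∝ T: V₂ = V₁; T₂ = T₁·(P₂/P₁) = 439.8 K.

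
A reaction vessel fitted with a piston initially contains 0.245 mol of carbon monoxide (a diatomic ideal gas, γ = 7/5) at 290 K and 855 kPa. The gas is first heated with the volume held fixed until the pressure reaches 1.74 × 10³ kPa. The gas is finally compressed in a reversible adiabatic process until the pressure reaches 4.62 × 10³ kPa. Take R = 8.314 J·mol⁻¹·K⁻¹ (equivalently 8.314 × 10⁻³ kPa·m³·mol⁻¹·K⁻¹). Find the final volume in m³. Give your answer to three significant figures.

V₃ ≈ 0.000344 m³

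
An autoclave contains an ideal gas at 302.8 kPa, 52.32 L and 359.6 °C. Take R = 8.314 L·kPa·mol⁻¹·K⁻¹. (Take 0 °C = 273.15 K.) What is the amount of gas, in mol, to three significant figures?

n ≈ 3.01 mol

Convert: T = 632.75 K.
PV = nRT ⇒ n = PV/(RT) = (302.8 × 52.32) / (8.314 × 632.75)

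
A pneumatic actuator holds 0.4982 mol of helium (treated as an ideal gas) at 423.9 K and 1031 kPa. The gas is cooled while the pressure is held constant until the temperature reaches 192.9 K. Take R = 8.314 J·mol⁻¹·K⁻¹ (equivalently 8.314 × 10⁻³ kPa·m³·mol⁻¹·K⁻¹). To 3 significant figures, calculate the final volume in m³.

V₂ ≈ 0.000775 m³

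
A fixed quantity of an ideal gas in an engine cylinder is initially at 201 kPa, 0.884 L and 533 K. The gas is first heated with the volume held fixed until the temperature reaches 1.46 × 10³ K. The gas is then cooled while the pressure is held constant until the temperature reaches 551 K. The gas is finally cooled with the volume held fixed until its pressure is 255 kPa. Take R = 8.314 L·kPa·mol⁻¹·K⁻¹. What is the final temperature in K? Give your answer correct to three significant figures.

V constant ⇒ P ∝ T: V₂ = V₁; P₂ = P₁·(T₂/T₁) = 550.6 kPa.
Isobaric, so V/T is constant: P₃ = P₂; V₃ = V₂·(T₃/T₂) = 0.3336 L.
Isochoric, so P/T is constant: V₄ = V₃; T₄ = T₃·(P₄/P₃) = 255.2 K.

T₄ ≈ 255 K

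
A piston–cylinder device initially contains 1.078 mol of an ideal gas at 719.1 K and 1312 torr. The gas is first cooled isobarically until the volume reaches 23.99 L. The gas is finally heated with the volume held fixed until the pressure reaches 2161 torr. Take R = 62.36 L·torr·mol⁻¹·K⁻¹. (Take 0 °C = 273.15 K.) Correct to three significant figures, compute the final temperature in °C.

T₃ ≈ 498 °C

From PV = nRT: V₁ = nRT₁/P₁ = 36.85 L.
Isobaric, so V/T is constant: P₂ = P₁; T₂ = T₁·(V₂/V₁) = 468.2 K.
V constant ⇒ P ∝ T: V₃ = V₂; T₃ = T₂·(P₃/P₂) = 771.2 K.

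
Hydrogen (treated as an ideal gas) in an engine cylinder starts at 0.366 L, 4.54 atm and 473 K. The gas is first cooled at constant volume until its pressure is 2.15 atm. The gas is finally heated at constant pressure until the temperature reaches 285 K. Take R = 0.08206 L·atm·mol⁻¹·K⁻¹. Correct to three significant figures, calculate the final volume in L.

V₃ ≈ 0.466 L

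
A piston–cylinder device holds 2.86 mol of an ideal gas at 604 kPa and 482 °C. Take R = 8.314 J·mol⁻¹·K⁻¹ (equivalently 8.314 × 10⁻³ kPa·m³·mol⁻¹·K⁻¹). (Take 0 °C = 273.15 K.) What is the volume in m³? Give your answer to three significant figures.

Convert: T = 755.15 K.
PV = nRT ⇒ V = nRT/P = (2.86 × 8.314 × 10⁻³ × 755.15) / 604

V ≈ 0.0297 m³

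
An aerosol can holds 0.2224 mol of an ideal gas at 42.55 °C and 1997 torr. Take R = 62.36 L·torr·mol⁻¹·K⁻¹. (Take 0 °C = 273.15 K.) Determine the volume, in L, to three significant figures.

Convert: T = 315.70 K.
PV = nRT ⇒ V = nRT/P = (0.2224 × 62.36 × 315.70) / 1997

V ≈ 2.19 L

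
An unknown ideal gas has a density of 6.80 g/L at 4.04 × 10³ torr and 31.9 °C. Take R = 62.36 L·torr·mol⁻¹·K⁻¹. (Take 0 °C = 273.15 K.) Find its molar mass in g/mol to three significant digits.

ρ = PM/(RT) ⇒ M = ρRT/P = (6.80 × 62.36 × 305.0) / 4.04e+03

M ≈ 32.0 g/mol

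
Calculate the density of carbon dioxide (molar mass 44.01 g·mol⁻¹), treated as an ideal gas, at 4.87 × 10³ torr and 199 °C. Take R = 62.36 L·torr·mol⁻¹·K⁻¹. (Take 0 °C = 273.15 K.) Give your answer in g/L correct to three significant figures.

ρ ≈ 7.28 g/L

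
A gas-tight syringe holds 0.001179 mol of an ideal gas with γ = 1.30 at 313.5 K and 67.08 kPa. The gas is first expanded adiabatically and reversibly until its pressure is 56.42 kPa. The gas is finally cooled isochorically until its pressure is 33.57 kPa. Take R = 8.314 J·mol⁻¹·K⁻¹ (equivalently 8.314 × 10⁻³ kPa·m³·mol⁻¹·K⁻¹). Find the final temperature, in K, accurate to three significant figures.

T₃ ≈ 179 K

From PV = nRT: V₁ = nRT₁/P₁ = 4.581e-05 m³.
Reversible adiabatic, γ = 1.30: T₂ = T₁·(P₂/P₁)^((γ−1)/γ) = 301.2 K; V₂ = V₁·(P₁/P₂)^(1/γ) = 5.233e-05 m³.
Isochoric, so P/T is constant: V₃ = V₂; T₃ = T₂·(P₃/P₂) = 179.2 K.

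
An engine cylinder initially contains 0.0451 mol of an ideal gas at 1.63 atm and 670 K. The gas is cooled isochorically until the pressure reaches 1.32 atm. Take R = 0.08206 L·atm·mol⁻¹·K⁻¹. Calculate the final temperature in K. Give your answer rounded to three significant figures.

T₂ ≈ 543 K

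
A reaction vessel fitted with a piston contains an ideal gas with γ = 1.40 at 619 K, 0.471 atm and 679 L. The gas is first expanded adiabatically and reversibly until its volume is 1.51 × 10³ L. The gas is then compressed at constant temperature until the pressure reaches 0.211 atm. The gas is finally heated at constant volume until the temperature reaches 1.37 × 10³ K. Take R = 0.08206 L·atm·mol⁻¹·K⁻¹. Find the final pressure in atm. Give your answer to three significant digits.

P₄ ≈ 0.643 atm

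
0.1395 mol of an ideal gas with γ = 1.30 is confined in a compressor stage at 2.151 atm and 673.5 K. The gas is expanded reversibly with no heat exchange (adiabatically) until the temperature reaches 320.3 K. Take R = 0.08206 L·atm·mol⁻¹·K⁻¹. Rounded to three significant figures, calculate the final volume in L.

V₂ ≈ 42.7 L

From PV = nRT: V₁ = nRT₁/P₁ = 3.584 L.
Reversible adiabatic, γ = 1.30: P₂ = P₁·(T₂/T₁)^(γ/(γ−1)) = 0.08589 atm; V₂ = V₁·(T₁/T₂)^(1/(γ−1)) = 42.69 L.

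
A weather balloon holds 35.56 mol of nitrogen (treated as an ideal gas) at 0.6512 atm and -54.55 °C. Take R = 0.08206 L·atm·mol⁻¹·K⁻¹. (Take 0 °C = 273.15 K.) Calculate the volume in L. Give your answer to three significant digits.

V ≈ 980 L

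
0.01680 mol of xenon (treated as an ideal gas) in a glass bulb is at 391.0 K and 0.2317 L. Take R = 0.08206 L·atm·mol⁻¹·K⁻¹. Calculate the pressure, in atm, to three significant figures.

PV = nRT ⇒ P = nRT/V = (0.01680 × 0.08206 × 391.0) / 0.2317

P ≈ 2.33 atm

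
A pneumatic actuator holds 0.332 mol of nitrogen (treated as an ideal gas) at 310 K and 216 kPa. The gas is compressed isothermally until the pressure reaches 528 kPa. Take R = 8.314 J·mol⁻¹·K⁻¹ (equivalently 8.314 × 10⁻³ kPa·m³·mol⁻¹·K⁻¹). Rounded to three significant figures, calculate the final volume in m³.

V₂ ≈ 0.00162 m³

From PV = nRT: V₁ = nRT₁/P₁ = 0.003961 m³.
T constant ⇒ Boyle's law P V = const: T₂ = T₁; V₂ = V₁·(P₁/P₂) = 0.001621 m³.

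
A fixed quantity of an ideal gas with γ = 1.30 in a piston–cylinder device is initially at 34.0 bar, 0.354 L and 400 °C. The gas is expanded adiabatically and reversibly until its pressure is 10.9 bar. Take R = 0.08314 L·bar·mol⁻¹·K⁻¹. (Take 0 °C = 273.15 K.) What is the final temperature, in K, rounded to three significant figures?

Convert: T₁ = 673.1 K.
Reversible adiabatic, γ = 1.30: T₂ = T₁·(P₂/P₁)^((γ−1)/γ) = 517.7 K; V₂ = V₁·(P₁/P₂)^(1/γ) = 0.8493 L.

T₂ ≈ 518 K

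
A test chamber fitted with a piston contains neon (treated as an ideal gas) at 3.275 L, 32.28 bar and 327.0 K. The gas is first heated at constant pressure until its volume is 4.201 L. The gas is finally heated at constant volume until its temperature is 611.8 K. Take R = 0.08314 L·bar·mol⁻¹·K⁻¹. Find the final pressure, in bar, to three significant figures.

Isobaric, so V/T is constant: P₂ = P₁; T₂ = T₁·(V₂/V₁) = 419.5 K.
V constant ⇒ P ∝ T: V₃ = V₂; P₃ = P₂·(T₃/T₂) = 47.08 bar.

P₃ ≈ 47.1 bar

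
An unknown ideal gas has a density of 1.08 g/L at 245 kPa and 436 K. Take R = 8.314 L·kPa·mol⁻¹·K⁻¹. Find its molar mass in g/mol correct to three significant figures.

M ≈ 16.0 g/mol

ρ = PM/(RT) ⇒ M = ρRT/P = (1.08 × 8.314 × 436.0) / 245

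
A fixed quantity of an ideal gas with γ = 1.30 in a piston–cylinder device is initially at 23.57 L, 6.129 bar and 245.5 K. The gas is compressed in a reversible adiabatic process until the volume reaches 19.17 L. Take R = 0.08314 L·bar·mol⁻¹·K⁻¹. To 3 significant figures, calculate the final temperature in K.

Adiabatic (γ = 1.30), T V^(γ−1) and P V^γ constant: T₂ = T₁·(V₁/V₂)^(γ−1) = 261.2 K; P₂ = P₁·(V₁/V₂)^γ = 8.018 bar.

T₂ ≈ 261 K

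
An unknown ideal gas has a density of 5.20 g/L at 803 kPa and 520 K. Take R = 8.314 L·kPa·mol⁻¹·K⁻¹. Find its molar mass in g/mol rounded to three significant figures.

M ≈ 28.0 g/mol

ρ = PM/(RT) ⇒ M = ρRT/P = (5.20 × 8.314 × 520.0) / 803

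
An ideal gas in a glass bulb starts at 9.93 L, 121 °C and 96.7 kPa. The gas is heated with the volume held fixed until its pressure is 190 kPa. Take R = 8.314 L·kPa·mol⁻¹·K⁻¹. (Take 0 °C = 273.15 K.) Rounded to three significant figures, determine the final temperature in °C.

T₂ ≈ 501 °C

Convert: T₁ = 394.1 K.
Isochoric, so P/T is constant: V₂ = V₁; T₂ = T₁·(P₂/P₁) = 774.4 K.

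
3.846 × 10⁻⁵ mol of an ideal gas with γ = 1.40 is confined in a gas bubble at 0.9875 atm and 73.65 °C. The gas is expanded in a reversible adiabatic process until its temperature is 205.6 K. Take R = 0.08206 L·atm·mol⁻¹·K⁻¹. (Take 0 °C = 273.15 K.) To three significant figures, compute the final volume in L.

Convert: T₁ = 346.8 K.
From PV = nRT: V₁ = nRT₁/P₁ = 0.001108 L.
Reversible adiabatic, γ = 1.40: P₂ = P₁·(T₂/T₁)^(γ/(γ−1)) = 0.1584 atm; V₂ = V₁·(T₁/T₂)^(1/(γ−1)) = 0.004096 L.

V₂ ≈ 0.00410 L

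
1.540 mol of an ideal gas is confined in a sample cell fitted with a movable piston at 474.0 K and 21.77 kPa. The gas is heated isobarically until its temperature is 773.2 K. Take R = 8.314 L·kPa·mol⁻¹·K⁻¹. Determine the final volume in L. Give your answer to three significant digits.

From PV = nRT: V₁ = nRT₁/P₁ = 278.8 L.
Isobaric, so V/T is constant: P₂ = P₁; V₂ = V₁·(T₂/T₁) = 454.7 L.

V₂ ≈ 455 L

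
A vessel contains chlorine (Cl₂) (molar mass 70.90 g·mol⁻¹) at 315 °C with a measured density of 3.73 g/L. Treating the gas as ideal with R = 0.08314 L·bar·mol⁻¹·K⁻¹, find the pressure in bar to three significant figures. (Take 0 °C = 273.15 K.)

P ≈ 2.57 bar

ρ = PM/(RT) ⇒ P = ρRT/M = (3.73 × 0.08314 × 588.1) / 70.90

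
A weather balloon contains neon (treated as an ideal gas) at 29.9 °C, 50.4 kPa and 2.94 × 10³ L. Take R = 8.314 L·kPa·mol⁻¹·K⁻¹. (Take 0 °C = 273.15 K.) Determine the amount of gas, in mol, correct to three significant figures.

Convert: T = 303.05 K.
PV = nRT ⇒ n = PV/(RT) = (50.4 × 2.94e+03) / (8.314 × 303.05)

n ≈ 58.8 mol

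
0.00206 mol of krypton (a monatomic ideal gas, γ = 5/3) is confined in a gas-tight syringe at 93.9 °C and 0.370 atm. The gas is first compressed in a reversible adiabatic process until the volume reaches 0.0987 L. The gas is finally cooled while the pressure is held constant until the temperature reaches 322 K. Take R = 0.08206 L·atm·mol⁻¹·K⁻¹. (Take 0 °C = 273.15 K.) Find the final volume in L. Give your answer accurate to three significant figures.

Convert: T₁ = 367.0 K.
From PV = nRT: V₁ = nRT₁/P₁ = 0.1677 L.
Reversible adiabatic, γ = 5/3: T₂ = T₁·(V₁/V₂)^(γ−1) = 522.6 K; P₂ = P₁·(V₁/V₂)^γ = 0.8951 atm.
P constant ⇒ V ∝ T: P₃ = P₂; V₃ = V₂·(T₃/T₂) = 0.06081 L.

V₃ ≈ 0.0608 L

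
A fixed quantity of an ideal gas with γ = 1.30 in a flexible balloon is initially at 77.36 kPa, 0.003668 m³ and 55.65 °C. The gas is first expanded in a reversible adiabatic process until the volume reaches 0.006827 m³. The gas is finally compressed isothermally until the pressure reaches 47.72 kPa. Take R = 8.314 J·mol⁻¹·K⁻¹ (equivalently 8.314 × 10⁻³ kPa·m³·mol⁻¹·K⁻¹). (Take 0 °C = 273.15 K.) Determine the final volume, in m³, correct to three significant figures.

Convert: T₁ = 328.8 K.
Reversible adiabatic, γ = 1.30: T₂ = T₁·(V₁/V₂)^(γ−1) = 272.9 K; P₂ = P₁·(V₁/V₂)^γ = 34.50 kPa.
Isothermal, so P V is constant: T₃ = T₂; V₃ = V₂·(P₂/P₃) = 0.004935 m³.

V₃ ≈ 0.00494 m³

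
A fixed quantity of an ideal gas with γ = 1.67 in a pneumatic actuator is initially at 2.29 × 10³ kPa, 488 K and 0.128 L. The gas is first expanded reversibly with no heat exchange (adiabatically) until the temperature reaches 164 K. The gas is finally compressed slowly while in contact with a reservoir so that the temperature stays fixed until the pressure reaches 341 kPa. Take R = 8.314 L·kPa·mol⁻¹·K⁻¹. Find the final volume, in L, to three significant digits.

Reversible adiabatic, γ = 1.67: P₂ = P₁·(T₂/T₁)^(γ/(γ−1)) = 151.2 kPa; V₂ = V₁·(T₁/T₂)^(1/(γ−1)) = 0.6517 L.
T constant ⇒ Boyle's law P V = const: T₃ = T₂; V₃ = V₂·(P₂/P₃) = 0.2889 L.

V₃ ≈ 0.289 L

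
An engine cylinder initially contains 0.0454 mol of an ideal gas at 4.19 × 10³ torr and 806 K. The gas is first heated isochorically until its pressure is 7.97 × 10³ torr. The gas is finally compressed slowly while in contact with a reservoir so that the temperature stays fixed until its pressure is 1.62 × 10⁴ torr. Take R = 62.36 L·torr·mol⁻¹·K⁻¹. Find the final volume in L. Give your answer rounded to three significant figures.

V₃ ≈ 0.268 L

From PV = nRT: V₁ = nRT₁/P₁ = 0.5446 L.
V constant ⇒ P ∝ T: V₂ = V₁; T₂ = T₁·(P₂/P₁) = 1533 K.
Isothermal, so P V is constant: T₃ = T₂; V₃ = V₂·(P₂/P₃) = 0.2679 L.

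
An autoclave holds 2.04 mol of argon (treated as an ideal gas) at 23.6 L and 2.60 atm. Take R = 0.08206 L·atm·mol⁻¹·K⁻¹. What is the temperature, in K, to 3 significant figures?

PV = nRT ⇒ T = PV/(nR) = (2.60 × 23.6) / (2.04 × 0.08206)

T ≈ 367 K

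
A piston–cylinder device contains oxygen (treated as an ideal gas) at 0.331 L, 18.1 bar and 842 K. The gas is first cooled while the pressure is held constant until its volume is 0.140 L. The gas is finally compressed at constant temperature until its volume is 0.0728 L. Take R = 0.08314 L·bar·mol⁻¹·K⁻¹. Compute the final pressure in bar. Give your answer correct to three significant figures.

Isobaric, so V/T is constant: P₂ = P₁; T₂ = T₁·(V₂/V₁) = 356.1 K.
T constant ⇒ Boyle's law P V = const: T₃ = T₂; P₃ = P₂·(V₂/V₃) = 34.81 bar.

P₃ ≈ 34.8 bar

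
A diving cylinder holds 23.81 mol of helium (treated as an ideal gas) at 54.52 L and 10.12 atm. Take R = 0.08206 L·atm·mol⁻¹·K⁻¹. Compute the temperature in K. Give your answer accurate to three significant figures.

T ≈ 282 K

PV = nRT ⇒ T = PV/(nR) = (10.12 × 54.52) / (23.81 × 0.08206)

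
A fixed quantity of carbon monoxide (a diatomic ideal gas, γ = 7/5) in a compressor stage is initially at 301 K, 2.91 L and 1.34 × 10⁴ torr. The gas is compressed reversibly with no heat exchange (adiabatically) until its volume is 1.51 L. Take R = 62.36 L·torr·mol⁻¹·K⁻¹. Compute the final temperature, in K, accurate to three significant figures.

Reversible adiabatic, γ = 7/5: T₂ = T₁·(V₁/V₂)^(γ−1) = 391.3 K; P₂ = P₁·(V₁/V₂)^γ = 3.357e+04 torr.

T₂ ≈ 391 K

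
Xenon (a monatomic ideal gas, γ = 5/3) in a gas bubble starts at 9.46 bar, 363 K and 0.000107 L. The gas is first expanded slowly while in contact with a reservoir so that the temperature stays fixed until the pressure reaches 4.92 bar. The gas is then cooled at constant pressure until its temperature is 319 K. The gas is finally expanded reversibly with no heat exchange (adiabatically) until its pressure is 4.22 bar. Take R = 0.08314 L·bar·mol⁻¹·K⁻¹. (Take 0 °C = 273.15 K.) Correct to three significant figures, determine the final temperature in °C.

T₄ ≈ 26.9 °C

Isothermal, so P V is constant: T₂ = T₁; V₂ = V₁·(P₁/P₂) = 0.0002057 L.
Isobaric, so V/T is constant: P₃ = P₂; V₃ = V₂·(T₃/T₂) = 0.0001808 L.
Reversible adiabatic, γ = 5/3: T₄ = T₃·(P₄/P₃)^((γ−1)/γ) = 300.0 K; V₄ = V₃·(P₃/P₄)^(1/γ) = 0.0001982 L.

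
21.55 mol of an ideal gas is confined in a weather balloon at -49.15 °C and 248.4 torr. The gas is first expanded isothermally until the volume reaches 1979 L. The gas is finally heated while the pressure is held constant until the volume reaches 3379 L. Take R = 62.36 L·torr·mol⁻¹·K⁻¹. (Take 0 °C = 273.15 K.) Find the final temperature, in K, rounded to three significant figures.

Convert: T₁ = 224.0 K.
From PV = nRT: V₁ = nRT₁/P₁ = 1212 L.
T constant ⇒ Boyle's law P V = const: T₂ = T₁; P₂ = P₁·(V₁/V₂) = 152.1 torr.
Isobaric, so V/T is constant: P₃ = P₂; T₃ = T₂·(V₃/V₂) = 382.5 K.

T₃ ≈ 382 K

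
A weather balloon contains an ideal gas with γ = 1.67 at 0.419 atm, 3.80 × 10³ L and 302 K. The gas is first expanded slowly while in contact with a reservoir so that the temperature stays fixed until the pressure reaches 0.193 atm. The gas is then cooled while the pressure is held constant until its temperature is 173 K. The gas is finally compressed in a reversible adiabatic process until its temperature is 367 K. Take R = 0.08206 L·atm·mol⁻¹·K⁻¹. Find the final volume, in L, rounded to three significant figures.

V₄ ≈ 1.54e+03 L

T constant ⇒ Boyle's law P V = const: T₂ = T₁; V₂ = V₁·(P₁/P₂) = 8250 L.
P constant ⇒ V ∝ T: P₃ = P₂; V₃ = V₂·(T₃/T₂) = 4726 L.
Reversible adiabatic, γ = 1.67: P₄ = P₃·(T₄/T₃)^(γ/(γ−1)) = 1.258 atm; V₄ = V₃·(T₃/T₄)^(1/(γ−1)) = 1538 L.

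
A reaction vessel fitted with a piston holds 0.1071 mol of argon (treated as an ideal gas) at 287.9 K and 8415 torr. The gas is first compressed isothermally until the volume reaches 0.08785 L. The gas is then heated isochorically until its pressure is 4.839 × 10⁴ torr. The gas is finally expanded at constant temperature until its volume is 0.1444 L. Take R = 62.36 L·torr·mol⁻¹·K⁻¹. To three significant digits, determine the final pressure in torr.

From PV = nRT: V₁ = nRT₁/P₁ = 0.2285 L.
T constant ⇒ Boyle's law P V = const: T₂ = T₁; P₂ = P₁·(V₁/V₂) = 2.189e+04 torr.
Isochoric, so P/T is constant: V₃ = V₂; T₃ = T₂·(P₃/P₂) = 636.5 K.
T constant ⇒ Boyle's law P V = const: T₄ = T₃; P₄ = P₃·(V₃/V₄) = 2.944e+04 torr.

P₄ ≈ 2.94e+04 torr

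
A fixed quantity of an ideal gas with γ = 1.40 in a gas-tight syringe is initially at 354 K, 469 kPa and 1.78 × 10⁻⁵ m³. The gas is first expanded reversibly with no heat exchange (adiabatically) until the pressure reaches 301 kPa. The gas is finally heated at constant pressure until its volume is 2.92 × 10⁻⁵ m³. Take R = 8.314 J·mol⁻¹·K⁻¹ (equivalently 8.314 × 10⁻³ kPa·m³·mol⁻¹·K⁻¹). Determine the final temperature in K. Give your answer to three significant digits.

Reversible adiabatic, γ = 1.40: T₂ = T₁·(P₂/P₁)^((γ−1)/γ) = 311.9 K; V₂ = V₁·(P₁/P₂)^(1/γ) = 2.443e-05 m³.
Isobaric, so V/T is constant: P₃ = P₂; T₃ = T₂·(V₃/V₂) = 372.7 K.

T₃ ≈ 373 K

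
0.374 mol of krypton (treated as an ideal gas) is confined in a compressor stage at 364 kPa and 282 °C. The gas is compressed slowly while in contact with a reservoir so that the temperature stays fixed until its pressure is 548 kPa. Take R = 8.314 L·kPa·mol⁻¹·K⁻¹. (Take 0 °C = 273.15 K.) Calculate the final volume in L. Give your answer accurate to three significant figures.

V₂ ≈ 3.15 L

Convert: T₁ = 555.1 K.
From PV = nRT: V₁ = nRT₁/P₁ = 4.742 L.
T constant ⇒ Boyle's law P V = const: T₂ = T₁; V₂ = V₁·(P₁/P₂) = 3.150 L.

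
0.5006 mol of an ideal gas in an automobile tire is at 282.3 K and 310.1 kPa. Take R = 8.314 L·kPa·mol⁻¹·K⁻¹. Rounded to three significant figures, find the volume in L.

PV = nRT ⇒ V = nRT/P = (0.5006 × 8.314 × 282.3) / 310.1

V ≈ 3.79 L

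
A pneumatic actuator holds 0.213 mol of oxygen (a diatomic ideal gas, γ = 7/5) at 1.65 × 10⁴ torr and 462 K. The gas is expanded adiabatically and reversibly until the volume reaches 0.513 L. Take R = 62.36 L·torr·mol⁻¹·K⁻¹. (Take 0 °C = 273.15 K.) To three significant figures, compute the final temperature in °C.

T₂ ≈ 133 °C

From PV = nRT: V₁ = nRT₁/P₁ = 0.3719 L.
Adiabatic (γ = 7/5), T V^(γ−1) and P V^γ constant: T₂ = T₁·(V₁/V₂)^(γ−1) = 406.2 K; P₂ = P₁·(V₁/V₂)^γ = 1.052e+04 torr.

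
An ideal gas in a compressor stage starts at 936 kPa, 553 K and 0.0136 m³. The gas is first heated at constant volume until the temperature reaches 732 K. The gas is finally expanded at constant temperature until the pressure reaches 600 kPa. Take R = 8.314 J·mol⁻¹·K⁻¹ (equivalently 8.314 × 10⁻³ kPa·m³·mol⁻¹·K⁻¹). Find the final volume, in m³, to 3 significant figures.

Isochoric, so P/T is constant: V₂ = V₁; P₂ = P₁·(T₂/T₁) = 1239 kPa.
T constant ⇒ Boyle's law P V = const: T₃ = T₂; V₃ = V₂·(P₂/P₃) = 0.02808 m³.

V₃ ≈ 0.0281 m³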